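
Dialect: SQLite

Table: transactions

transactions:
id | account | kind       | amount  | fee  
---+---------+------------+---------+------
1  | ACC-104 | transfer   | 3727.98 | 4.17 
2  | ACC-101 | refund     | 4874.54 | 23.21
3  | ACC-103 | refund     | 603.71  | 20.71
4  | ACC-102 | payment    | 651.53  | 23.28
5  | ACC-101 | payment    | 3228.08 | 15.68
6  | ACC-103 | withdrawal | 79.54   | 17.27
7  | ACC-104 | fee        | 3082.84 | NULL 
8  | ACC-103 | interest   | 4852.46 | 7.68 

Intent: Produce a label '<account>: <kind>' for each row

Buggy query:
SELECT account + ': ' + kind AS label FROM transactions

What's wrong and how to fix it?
Bug: '+' is numeric addition; on text columns SQLite converts them to 0 instead of concatenating

Fix: Replace + with || to concatenate text

Corrected query:
SELECT account || ': ' || kind AS label FROM transactions

Result:
label              
-------------------
ACC-104: transfer  
ACC-101: refund    
ACC-103: refund    
ACC-102: payment   
ACC-101: payment   
ACC-103: withdrawal
ACC-104: fee       
ACC-103: interest  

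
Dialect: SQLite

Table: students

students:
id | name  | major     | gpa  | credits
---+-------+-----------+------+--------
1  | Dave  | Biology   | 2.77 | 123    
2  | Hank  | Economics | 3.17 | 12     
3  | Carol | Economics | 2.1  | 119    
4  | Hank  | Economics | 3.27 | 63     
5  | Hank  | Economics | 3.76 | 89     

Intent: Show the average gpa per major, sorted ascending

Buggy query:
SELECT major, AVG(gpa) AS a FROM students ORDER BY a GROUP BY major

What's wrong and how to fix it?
Bug: GROUP BY must precede ORDER BY

Fix: Move ORDER BY to the end, after GROUP BY

Corrected query:
SELECT major, AVG(gpa) AS a FROM students GROUP BY major ORDER BY a

Result:
major     | a    
----------+------
Biology   | 2.77 
Economics | 3.075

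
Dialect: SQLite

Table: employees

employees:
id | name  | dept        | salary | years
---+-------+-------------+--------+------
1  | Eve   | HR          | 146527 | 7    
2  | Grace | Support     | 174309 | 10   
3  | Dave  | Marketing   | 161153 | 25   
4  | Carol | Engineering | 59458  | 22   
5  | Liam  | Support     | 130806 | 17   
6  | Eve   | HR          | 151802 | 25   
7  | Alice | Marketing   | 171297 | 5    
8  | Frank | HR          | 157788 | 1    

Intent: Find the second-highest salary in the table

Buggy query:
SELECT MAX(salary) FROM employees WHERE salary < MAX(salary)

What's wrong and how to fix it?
Bug: The inner MAX is an aggregate inside WHERE, which is not allowed

Fix: Put the inner MAX in a scalar subquery

Corrected query:
SELECT MAX(salary) FROM employees WHERE salary < (SELECT MAX(salary) FROM employees)

Result:
MAX(salary)
-----------
171297     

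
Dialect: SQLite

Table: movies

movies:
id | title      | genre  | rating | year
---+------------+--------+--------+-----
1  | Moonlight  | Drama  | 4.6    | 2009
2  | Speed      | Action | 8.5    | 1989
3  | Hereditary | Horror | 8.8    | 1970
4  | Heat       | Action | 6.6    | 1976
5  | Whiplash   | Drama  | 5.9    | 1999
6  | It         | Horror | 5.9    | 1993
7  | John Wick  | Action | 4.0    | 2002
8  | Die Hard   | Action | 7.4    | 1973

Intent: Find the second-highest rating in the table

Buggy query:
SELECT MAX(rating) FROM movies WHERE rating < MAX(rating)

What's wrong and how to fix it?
Bug: The inner MAX is an aggregate inside WHERE, which is not allowed

Fix: Put the inner MAX in a scalar subquery

Corrected query:
SELECT MAX(rating) FROM movies WHERE rating < (SELECT MAX(rating) FROM movies)

Result:
MAX(rating)
-----------
8.5        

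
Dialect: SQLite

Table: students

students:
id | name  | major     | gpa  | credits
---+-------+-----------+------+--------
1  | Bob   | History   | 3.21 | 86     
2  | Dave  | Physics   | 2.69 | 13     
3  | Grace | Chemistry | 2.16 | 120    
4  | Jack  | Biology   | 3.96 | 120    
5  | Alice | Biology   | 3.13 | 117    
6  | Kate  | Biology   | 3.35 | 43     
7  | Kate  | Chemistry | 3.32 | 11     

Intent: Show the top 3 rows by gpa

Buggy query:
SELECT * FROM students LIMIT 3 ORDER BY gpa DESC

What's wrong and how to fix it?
Bug: ORDER BY cannot follow LIMIT; LIMIT is the final clause

Fix: Swap the clauses: ORDER BY first, then LIMIT

Corrected query:
SELECT * FROM students ORDER BY gpa DESC LIMIT 3

Result:
id | name | major     | gpa  | credits
---+------+-----------+------+--------
4  | Jack | Biology   | 3.96 | 120    
6  | Kate | Biology   | 3.35 | 43     
7  | Kate | Chemistry | 3.32 | 11     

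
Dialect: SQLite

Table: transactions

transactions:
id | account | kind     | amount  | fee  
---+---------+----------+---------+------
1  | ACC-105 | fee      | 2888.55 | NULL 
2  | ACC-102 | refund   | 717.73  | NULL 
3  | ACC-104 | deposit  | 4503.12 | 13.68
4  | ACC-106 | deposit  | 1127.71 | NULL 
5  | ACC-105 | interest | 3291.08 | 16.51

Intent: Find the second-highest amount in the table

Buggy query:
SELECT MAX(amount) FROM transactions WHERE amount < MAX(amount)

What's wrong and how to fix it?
Bug: The inner MAX is an aggregate inside WHERE, which is not allowed

Fix: Put the inner MAX in a scalar subquery

Corrected query:
SELECT MAX(amount) FROM transactions WHERE amount < (SELECT MAX(amount) FROM transactions)

Result:
MAX(amount)
-----------
3291.08    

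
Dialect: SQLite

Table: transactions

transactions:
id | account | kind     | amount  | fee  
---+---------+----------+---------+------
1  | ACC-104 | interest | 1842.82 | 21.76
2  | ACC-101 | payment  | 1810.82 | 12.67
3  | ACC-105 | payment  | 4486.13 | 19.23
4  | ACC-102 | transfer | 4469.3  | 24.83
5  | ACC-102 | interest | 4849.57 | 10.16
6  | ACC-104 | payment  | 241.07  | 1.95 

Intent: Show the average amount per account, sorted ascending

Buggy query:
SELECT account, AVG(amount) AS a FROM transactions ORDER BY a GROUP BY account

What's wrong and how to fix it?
Bug: ORDER BY appears before GROUP BY; SQL clause order requires GROUP BY first

Fix: Move ORDER BY to the end, after GROUP BY

Corrected query:
SELECT account, AVG(amount) AS a FROM transactions GROUP BY account ORDER BY a

Result:
account | a       
--------+---------
ACC-104 | 1041.945
ACC-101 | 1810.82 
ACC-105 | 4486.13 
ACC-102 | 4659.435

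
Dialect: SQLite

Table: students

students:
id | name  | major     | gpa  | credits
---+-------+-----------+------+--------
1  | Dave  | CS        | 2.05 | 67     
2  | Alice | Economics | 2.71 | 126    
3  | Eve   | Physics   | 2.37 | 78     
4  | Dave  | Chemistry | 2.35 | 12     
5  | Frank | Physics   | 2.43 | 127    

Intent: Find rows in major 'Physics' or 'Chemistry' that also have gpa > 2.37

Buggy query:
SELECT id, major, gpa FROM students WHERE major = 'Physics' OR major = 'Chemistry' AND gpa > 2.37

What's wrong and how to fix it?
Bug: AND binds tighter than OR, so this parses as major = 'Physics' OR (major = 'Chemistry' AND gpa > 2.37)

Fix: Add parentheses around the OR so the AND applies to both alternatives

Corrected query:
SELECT id, major, gpa FROM students WHERE (major = 'Physics' OR major = 'Chemistry') AND gpa > 2.37

Result:
id | major   | gpa 
---+---------+-----
5  | Physics | 2.43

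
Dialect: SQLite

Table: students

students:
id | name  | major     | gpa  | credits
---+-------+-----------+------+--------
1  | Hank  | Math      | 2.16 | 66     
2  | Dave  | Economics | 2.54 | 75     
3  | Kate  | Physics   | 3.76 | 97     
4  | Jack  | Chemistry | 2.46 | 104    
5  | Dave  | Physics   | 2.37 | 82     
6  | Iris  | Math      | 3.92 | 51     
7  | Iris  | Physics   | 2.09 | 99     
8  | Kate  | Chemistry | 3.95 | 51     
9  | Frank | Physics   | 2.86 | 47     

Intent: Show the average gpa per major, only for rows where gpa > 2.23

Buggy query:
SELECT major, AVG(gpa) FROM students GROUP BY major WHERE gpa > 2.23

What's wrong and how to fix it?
Bug: WHERE cannot follow GROUP BY

Fix: Place WHERE between FROM and GROUP BY

Corrected query:
SELECT major, AVG(gpa) FROM students WHERE gpa > 2.23 GROUP BY major

Result:
major     | AVG(gpa)
----------+---------
Chemistry | 3.205   
Economics | 2.54    
Math      | 3.92    
Physics   | 2.996667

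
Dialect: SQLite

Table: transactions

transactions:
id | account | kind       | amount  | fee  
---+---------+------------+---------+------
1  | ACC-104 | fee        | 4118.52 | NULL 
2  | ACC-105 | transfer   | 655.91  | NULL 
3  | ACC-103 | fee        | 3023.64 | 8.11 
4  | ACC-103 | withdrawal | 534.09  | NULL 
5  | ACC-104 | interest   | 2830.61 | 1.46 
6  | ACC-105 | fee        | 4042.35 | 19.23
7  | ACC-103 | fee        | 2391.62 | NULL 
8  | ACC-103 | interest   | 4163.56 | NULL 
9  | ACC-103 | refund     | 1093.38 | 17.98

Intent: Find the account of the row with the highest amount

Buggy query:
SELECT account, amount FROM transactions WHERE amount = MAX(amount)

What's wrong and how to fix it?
Bug: MAX(amount) is an aggregate and cannot be used directly in WHERE

Fix: Wrap MAX in a scalar subquery so WHERE compares against a single value

Corrected query:
SELECT account, amount FROM transactions WHERE amount = (SELECT MAX(amount) FROM transactions)

Result:
account | amount 
--------+--------
ACC-103 | 4163.56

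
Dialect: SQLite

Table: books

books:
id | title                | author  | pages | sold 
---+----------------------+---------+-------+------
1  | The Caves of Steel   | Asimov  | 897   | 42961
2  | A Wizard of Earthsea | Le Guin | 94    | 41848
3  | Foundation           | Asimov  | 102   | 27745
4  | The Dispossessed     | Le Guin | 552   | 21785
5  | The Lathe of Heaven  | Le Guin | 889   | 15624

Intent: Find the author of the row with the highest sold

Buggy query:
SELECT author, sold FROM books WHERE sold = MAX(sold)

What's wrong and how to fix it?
Bug: MAX(sold) is an aggregate and cannot be used directly in WHERE

Fix: Wrap MAX in a scalar subquery so WHERE compares against a single value

Corrected query:
SELECT author, sold FROM books WHERE sold = (SELECT MAX(sold) FROM books)

Result:
author | sold 
-------+------
Asimov | 42961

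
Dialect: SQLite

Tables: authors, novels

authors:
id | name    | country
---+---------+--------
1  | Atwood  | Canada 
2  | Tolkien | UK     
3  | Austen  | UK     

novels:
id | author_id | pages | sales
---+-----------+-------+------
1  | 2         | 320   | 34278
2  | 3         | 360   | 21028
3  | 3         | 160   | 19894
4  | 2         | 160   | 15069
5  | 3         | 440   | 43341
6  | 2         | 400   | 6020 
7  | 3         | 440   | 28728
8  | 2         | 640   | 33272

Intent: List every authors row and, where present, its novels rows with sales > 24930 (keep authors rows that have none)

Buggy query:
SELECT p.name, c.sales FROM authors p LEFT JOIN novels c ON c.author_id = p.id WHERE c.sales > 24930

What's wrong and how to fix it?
Bug: A WHERE condition on the right-hand table after LEFT JOIN drops unmatched parents

Fix: Move the right-table condition into the ON clause so unmatched parents are kept

Corrected query:
SELECT p.name, c.sales FROM authors p LEFT JOIN novels c ON c.author_id = p.id AND c.sales > 24930

Result:
name    | sales
--------+------
Atwood  | NULL 
Tolkien | 33272
Tolkien | 34278
Austen  | 28728
Austen  | 43341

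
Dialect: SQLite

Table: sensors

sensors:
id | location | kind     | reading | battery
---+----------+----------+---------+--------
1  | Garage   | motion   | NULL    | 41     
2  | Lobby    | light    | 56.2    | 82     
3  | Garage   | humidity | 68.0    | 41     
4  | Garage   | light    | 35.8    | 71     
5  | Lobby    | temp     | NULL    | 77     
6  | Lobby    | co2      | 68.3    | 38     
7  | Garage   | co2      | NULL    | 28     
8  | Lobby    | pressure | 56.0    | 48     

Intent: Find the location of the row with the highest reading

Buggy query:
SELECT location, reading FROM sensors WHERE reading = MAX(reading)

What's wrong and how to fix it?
Bug: WHERE is evaluated per row; an aggregate over the whole table isn't defined there

Fix: Wrap MAX in a scalar subquery so WHERE compares against a single value

Corrected query:
SELECT location, reading FROM sensors WHERE reading = (SELECT MAX(reading) FROM sensors)

Result:
location | reading
---------+--------
Lobby    | 68.3   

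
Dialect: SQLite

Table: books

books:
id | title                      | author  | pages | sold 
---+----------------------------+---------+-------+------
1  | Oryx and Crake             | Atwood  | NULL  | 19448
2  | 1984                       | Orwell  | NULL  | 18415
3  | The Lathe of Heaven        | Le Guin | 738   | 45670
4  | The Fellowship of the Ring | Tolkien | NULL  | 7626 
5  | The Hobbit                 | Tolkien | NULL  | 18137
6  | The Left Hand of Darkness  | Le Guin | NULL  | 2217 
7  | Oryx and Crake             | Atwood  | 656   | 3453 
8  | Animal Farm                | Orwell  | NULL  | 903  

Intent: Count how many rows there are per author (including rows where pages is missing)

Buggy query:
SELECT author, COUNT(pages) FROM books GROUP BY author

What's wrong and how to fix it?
Bug: COUNT(column) counts non-NULL values only; rows with NULL pages aren't counted

Fix: Use COUNT(*) to count all rows regardless of NULL

Corrected query:
SELECT author, COUNT(*) FROM books GROUP BY author

Result:
author  | COUNT(*)
--------+---------
Atwood  | 2       
Le Guin | 2       
Orwell  | 2       
Tolkien | 2       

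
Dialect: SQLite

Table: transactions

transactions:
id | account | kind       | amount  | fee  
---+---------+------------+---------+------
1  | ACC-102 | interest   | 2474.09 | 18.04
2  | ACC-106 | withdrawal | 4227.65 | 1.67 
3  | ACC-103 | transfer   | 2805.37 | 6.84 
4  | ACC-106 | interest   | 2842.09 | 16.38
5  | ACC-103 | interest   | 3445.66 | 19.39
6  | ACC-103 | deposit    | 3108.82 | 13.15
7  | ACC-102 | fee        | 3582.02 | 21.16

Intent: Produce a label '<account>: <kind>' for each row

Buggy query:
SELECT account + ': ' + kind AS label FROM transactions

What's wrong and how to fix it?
Bug: '+' is numeric addition; on text columns SQLite converts them to 0 instead of concatenating

Fix: Replace + with || to concatenate text

Corrected query:
SELECT account || ': ' || kind AS label FROM transactions

Result:
label              
-------------------
ACC-102: interest  
ACC-106: withdrawal
ACC-103: transfer  
ACC-106: interest  
ACC-103: interest  
ACC-103: deposit   
ACC-102: fee       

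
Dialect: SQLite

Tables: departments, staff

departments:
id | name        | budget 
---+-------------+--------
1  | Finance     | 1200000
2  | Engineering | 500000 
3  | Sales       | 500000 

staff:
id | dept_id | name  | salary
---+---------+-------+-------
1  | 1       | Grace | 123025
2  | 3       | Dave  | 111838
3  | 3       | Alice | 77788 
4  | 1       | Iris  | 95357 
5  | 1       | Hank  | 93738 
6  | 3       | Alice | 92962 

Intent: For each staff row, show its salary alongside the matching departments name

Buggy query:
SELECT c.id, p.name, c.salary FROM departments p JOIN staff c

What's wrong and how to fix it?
Bug: JOIN with no ON clause produces a cartesian product; every staff row pairs with every departments row

Fix: Specify the join condition linking the foreign key to the parent id

Corrected query:
SELECT c.id, p.name, c.salary FROM departments p JOIN staff c ON c.dept_id = p.id

Result:
id | name    | salary
---+---------+-------
1  | Finance | 123025
2  | Sales   | 111838
3  | Sales   | 77788 
4  | Finance | 95357 
5  | Finance | 93738 
6  | Sales   | 92962 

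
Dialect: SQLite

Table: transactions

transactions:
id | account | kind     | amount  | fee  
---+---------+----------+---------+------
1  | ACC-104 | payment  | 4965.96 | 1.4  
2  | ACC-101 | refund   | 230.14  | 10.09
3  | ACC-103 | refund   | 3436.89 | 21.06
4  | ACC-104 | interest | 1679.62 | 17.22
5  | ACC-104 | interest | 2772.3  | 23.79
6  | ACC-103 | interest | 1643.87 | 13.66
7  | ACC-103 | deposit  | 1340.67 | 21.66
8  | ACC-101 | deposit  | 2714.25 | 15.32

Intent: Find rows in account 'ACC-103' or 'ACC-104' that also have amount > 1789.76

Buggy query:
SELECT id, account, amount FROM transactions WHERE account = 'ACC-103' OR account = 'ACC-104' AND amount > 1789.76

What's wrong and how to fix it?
Bug: Without parentheses, AND is evaluated before OR, so the amount filter only applies to the 'ACC-104' branch

Fix: Add parentheses around the OR so the AND applies to both alternatives

Corrected query:
SELECT id, account, amount FROM transactions WHERE (account = 'ACC-103' OR account = 'ACC-104') AND amount > 1789.76

Result:
id | account | amount 
---+---------+--------
1  | ACC-104 | 4965.96
3  | ACC-103 | 3436.89
5  | ACC-104 | 2772.3 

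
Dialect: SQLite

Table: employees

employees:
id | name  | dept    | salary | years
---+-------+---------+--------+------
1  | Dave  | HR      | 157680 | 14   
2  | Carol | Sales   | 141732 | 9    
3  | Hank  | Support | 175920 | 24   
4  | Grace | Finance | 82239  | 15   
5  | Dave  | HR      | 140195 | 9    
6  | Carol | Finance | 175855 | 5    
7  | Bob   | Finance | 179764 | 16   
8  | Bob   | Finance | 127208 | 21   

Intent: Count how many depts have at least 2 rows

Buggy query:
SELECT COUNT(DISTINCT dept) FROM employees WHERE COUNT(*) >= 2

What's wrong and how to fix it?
Bug: WHERE filters individual rows, not groups, so a group-level COUNT is invalid there

Fix: Group first with HAVING COUNT(*) >= 2, then COUNT the resulting groups

Corrected query:
SELECT COUNT(*) FROM (SELECT dept FROM employees GROUP BY dept HAVING COUNT(*) >= 2)

Result:
COUNT(*)
--------
2       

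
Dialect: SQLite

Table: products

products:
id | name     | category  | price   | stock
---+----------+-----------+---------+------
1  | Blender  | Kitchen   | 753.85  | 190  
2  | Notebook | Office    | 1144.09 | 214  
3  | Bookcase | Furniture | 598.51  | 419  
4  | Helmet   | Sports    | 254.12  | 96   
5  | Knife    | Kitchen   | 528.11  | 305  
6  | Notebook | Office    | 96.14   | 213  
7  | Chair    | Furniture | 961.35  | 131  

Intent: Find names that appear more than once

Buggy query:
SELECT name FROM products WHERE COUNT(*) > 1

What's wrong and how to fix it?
Bug: WHERE can't reference COUNT(*); aggregates are computed after WHERE

Fix: Group first, then use HAVING for the count condition

Corrected query:
SELECT name FROM products GROUP BY name HAVING COUNT(*) > 1

Result:
name    
--------
Notebook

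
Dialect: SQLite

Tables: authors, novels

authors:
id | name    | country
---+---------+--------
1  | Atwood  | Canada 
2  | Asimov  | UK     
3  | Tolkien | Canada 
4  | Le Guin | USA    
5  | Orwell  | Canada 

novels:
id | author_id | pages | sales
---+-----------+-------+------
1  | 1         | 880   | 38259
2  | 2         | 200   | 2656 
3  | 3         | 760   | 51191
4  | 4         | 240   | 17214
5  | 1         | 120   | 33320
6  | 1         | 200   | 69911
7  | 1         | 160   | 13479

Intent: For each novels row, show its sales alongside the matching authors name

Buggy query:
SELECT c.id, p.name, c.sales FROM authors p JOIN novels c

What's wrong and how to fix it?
Bug: Missing join condition: each novels row is matched to all authors rows instead of just its own

Fix: Add ON c.author_id = p.id to the JOIN

Corrected query:
SELECT c.id, p.name, c.sales FROM authors p JOIN novels c ON c.author_id = p.id

Result:
id | name    | sales
---+---------+------
1  | Atwood  | 38259
2  | Asimov  | 2656 
3  | Tolkien | 51191
4  | Le Guin | 17214
5  | Atwood  | 33320
6  | Atwood  | 69911
7  | Atwood  | 13479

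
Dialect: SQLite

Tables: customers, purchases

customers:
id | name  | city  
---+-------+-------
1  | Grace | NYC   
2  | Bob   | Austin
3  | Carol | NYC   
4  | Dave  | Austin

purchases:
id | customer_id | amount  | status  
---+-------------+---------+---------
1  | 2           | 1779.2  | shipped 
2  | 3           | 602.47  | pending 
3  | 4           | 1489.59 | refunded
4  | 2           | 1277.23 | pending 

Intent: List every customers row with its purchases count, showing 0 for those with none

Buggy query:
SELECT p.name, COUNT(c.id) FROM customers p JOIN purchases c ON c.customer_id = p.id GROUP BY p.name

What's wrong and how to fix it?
Bug: An inner join excludes parents with zero children

Fix: Use LEFT JOIN so parents without children still appear (COUNT(c.id) gives 0)

Corrected query:
SELECT p.name, COUNT(c.id) FROM customers p LEFT JOIN purchases c ON c.customer_id = p.id GROUP BY p.name

Result:
name  | COUNT(c.id)
------+------------
Bob   | 2          
Carol | 1          
Dave  | 1          
Grace | 0          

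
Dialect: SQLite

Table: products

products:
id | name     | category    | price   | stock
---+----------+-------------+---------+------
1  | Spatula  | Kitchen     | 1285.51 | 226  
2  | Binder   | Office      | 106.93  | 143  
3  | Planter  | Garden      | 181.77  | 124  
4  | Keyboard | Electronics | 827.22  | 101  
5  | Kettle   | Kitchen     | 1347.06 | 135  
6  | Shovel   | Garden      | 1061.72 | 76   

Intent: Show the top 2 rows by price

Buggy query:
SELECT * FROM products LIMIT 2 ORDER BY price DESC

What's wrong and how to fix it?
Bug: LIMIT must come after ORDER BY

Fix: Swap the clauses: ORDER BY first, then LIMIT

Corrected query:
SELECT * FROM products ORDER BY price DESC LIMIT 2

Result:
id | name    | category | price   | stock
---+---------+----------+---------+------
5  | Kettle  | Kitchen  | 1347.06 | 135  
1  | Spatula | Kitchen  | 1285.51 | 226  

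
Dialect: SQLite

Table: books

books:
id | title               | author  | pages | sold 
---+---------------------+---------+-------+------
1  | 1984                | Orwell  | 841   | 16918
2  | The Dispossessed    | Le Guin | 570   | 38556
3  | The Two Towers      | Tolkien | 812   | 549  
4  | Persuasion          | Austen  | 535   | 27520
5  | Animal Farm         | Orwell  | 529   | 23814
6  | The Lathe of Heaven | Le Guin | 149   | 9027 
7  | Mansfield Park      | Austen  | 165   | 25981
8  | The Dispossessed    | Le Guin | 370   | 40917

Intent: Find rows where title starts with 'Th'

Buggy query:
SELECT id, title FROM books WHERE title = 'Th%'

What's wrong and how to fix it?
Bug: '=' compares the literal string including the % character; pattern matching needs LIKE

Fix: Use LIKE for wildcard pattern matching

Corrected query:
SELECT id, title FROM books WHERE title LIKE 'Th%'

Result:
id | title              
---+--------------------
2  | The Dispossessed   
3  | The Two Towers     
6  | The Lathe of Heaven
8  | The Dispossessed   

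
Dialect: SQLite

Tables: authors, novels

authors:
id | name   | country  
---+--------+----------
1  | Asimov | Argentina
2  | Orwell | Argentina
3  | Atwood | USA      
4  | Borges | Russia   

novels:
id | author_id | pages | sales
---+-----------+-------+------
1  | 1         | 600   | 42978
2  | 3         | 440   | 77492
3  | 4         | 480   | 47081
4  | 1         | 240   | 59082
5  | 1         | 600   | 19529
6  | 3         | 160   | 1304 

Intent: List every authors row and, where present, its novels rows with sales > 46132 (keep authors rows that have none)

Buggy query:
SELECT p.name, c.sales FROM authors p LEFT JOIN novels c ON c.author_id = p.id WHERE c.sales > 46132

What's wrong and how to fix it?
Bug: Filtering c.sales in WHERE discards the NULL rows produced by LEFT JOIN, turning it into an inner join

Fix: Move the right-table condition into the ON clause so unmatched parents are kept

Corrected query:
SELECT p.name, c.sales FROM authors p LEFT JOIN novels c ON c.author_id = p.id AND c.sales > 46132

Result:
name   | sales
-------+------
Asimov | 59082
Orwell | NULL 
Atwood | 77492
Borges | 47081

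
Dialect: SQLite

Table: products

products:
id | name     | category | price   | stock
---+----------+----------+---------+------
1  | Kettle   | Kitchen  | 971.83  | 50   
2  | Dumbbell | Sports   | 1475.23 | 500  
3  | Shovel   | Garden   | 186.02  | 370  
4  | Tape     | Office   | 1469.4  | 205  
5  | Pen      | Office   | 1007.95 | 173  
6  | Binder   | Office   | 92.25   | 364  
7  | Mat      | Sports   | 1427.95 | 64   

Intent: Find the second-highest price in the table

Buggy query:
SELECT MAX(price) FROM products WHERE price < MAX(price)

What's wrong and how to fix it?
Bug: The inner MAX is an aggregate inside WHERE, which is not allowed

Fix: Compute the overall MAX in a subquery, then take MAX of rows below it

Corrected query:
SELECT MAX(price) FROM products WHERE price < (SELECT MAX(price) FROM products)

Result:
MAX(price)
----------
1469.4    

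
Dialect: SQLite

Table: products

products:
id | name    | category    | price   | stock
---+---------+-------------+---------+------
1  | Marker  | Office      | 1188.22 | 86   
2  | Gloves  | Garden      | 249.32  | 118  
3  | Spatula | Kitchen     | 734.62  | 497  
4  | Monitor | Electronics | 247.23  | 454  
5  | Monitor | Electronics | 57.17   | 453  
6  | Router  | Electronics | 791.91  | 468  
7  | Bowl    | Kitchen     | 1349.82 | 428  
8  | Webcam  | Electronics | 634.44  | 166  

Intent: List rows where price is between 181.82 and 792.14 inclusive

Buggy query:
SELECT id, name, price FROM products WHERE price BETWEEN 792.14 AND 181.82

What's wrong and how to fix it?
Bug: BETWEEN expects the lower bound first; with 792.14 AND 181.82 the range is empty

Fix: Swap the bounds so the smaller value comes first

Corrected query:
SELECT id, name, price FROM products WHERE price BETWEEN 181.82 AND 792.14

Result:
id | name    | price 
---+---------+-------
2  | Gloves  | 249.32
3  | Spatula | 734.62
4  | Monitor | 247.23
6  | Router  | 791.91
8  | Webcam  | 634.44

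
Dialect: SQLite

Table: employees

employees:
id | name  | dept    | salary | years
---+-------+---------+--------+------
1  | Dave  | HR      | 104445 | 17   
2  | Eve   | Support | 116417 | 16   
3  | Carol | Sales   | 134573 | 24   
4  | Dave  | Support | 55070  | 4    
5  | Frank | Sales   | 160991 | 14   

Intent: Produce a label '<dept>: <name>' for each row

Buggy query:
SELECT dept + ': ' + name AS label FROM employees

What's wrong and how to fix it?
Bug: '+' is numeric addition; on text columns SQLite converts them to 0 instead of concatenating

Fix: Use the || operator for string concatenation

Corrected query:
SELECT dept || ': ' || name AS label FROM employees

Result:
label        
-------------
HR: Dave     
Support: Eve 
Sales: Carol 
Support: Dave
Sales: Frank 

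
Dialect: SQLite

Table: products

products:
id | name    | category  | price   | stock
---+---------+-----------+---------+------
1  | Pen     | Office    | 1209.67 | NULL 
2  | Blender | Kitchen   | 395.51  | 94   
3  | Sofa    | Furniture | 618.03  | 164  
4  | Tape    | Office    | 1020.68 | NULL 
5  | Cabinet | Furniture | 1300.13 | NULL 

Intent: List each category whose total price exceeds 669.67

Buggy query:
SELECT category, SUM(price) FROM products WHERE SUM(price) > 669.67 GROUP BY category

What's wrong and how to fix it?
Bug: SUM(price) is an aggregate, but WHERE filters rows before aggregation

Fix: Use HAVING (which filters groups after aggregation) instead of WHERE

Corrected query:
SELECT category, SUM(price) FROM products GROUP BY category HAVING SUM(price) > 669.67

Result:
category  | SUM(price)
----------+-----------
Furniture | 1918.16   
Office    | 2230.35   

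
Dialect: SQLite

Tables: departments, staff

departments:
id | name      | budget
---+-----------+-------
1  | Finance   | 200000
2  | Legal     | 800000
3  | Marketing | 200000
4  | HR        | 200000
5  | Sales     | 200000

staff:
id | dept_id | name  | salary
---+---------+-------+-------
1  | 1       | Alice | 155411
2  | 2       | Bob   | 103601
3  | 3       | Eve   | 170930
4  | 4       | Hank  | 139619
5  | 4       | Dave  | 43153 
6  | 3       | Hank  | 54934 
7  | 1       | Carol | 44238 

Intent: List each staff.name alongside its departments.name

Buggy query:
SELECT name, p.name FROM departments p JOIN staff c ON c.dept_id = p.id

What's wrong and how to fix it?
Bug: Both tables have a 'name' column; the unqualified reference is ambiguous

Fix: Qualify the column with its table alias (c.name)

Corrected query:
SELECT c.name, p.name FROM departments p JOIN staff c ON c.dept_id = p.id

Result:
name  | name     
------+----------
Alice | Finance  
Bob   | Legal    
Eve   | Marketing
Hank  | HR       
Dave  | HR       
Hank  | Marketing
Carol | Finance  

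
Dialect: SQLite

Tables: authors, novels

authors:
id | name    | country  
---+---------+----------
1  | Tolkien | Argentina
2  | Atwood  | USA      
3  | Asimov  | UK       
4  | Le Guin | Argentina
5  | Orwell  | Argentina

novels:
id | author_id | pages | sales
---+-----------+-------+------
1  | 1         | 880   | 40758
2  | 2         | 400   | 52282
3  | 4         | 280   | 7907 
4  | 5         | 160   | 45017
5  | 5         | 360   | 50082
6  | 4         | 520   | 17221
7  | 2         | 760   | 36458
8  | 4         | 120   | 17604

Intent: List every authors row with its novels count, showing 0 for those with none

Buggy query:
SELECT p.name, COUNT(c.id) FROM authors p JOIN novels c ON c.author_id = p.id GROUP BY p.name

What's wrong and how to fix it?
Bug: An inner join excludes parents with zero children

Fix: Use LEFT JOIN so parents without children still appear (COUNT(c.id) gives 0)

Corrected query:
SELECT p.name, COUNT(c.id) FROM authors p LEFT JOIN novels c ON c.author_id = p.id GROUP BY p.name

Result:
name    | COUNT(c.id)
--------+------------
Asimov  | 0          
Atwood  | 2          
Le Guin | 3          
Orwell  | 2          
Tolkien | 1          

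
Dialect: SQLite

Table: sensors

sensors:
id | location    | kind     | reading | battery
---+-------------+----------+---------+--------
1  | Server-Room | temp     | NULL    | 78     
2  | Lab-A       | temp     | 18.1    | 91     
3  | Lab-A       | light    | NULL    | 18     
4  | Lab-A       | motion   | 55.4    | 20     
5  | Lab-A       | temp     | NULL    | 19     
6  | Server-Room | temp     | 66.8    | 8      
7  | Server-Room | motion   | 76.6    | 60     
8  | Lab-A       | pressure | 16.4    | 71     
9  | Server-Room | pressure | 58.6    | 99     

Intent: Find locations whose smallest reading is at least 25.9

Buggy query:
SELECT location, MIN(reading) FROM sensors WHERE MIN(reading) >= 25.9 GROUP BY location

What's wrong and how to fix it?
Bug: MIN() in WHERE is a misuse of aggregate

Fix: Use HAVING for the per-group MIN condition

Corrected query:
SELECT location, MIN(reading) FROM sensors GROUP BY location HAVING MIN(reading) >= 25.9

Result:
location    | MIN(reading)
------------+-------------
Server-Room | 58.6        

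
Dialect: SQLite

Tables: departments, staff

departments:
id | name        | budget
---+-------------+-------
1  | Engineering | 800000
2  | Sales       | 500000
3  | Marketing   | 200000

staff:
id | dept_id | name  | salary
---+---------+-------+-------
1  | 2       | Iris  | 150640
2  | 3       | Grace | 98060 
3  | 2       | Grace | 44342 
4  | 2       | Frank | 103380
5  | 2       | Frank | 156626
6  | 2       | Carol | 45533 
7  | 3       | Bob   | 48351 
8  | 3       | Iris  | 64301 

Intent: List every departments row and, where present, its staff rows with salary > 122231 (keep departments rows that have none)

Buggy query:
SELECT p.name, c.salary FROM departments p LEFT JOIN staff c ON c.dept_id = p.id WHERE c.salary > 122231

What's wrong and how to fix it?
Bug: Filtering c.salary in WHERE discards the NULL rows produced by LEFT JOIN, turning it into an inner join

Fix: Move the right-table condition into the ON clause so unmatched parents are kept

Corrected query:
SELECT p.name, c.salary FROM departments p LEFT JOIN staff c ON c.dept_id = p.id AND c.salary > 122231

Result:
name        | salary
------------+-------
Engineering | NULL  
Sales       | 150640
Sales       | 156626
Marketing   | NULL  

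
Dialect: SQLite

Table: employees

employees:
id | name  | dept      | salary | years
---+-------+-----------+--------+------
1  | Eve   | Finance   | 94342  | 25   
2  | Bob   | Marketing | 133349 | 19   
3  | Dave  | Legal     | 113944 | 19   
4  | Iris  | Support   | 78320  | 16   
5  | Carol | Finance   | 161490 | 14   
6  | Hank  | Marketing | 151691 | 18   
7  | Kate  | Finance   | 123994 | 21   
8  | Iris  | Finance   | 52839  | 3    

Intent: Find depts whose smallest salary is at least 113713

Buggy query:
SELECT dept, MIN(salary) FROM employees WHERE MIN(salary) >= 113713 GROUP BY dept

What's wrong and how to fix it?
Bug: MIN() in WHERE is a misuse of aggregate

Fix: Use HAVING for the per-group MIN condition

Corrected query:
SELECT dept, MIN(salary) FROM employees GROUP BY dept HAVING MIN(salary) >= 113713

Result:
dept      | MIN(salary)
----------+------------
Legal     | 113944     
Marketing | 133349     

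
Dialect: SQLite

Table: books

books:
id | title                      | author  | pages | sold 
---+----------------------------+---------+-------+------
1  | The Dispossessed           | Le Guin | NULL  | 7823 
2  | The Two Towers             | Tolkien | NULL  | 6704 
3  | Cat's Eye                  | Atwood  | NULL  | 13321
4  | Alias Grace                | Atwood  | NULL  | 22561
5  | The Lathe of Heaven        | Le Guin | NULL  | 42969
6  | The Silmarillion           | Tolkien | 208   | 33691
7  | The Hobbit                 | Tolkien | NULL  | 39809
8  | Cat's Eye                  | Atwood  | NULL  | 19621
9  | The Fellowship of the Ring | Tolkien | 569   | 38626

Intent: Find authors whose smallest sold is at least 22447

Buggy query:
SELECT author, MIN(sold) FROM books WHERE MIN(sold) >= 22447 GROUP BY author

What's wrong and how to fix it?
Bug: Aggregates like MIN are computed per group after WHERE runs

Fix: Use HAVING for the per-group MIN condition

Corrected query:
SELECT author, MIN(sold) FROM books GROUP BY author HAVING MIN(sold) >= 22447

Result:
(no rows)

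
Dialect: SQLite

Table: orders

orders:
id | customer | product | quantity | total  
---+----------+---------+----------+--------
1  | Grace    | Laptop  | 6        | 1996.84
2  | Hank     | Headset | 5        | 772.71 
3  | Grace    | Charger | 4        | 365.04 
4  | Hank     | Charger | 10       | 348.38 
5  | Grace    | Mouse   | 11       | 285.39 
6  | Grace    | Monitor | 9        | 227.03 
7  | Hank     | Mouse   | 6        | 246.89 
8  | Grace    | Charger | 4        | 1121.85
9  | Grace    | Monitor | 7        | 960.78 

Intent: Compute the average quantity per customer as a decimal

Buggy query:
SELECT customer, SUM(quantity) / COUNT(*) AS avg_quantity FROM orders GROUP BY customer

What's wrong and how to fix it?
Bug: SUM(quantity) and COUNT(*) are both integers; the division truncates the fractional part

Fix: Cast one side to REAL so the division keeps the fractional part

Corrected query:
SELECT customer, SUM(quantity) * 1.0 / COUNT(*) AS avg_quantity FROM orders GROUP BY customer

Result:
customer | avg_quantity
---------+-------------
Grace    | 6.833333    
Hank     | 7           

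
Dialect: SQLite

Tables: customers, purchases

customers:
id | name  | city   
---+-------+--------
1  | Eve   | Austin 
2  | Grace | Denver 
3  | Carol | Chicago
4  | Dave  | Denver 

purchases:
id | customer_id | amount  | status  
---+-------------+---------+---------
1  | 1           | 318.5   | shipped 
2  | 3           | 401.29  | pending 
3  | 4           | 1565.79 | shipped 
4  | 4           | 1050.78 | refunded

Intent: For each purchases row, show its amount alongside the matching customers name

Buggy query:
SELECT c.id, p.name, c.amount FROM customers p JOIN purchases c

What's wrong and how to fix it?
Bug: Missing join condition: each purchases row is matched to all customers rows instead of just its own

Fix: Specify the join condition linking the foreign key to the parent id

Corrected query:
SELECT c.id, p.name, c.amount FROM customers p JOIN purchases c ON c.customer_id = p.id

Result:
id | name  | amount 
---+-------+--------
1  | Eve   | 318.5  
2  | Carol | 401.29 
3  | Dave  | 1565.79
4  | Dave  | 1050.78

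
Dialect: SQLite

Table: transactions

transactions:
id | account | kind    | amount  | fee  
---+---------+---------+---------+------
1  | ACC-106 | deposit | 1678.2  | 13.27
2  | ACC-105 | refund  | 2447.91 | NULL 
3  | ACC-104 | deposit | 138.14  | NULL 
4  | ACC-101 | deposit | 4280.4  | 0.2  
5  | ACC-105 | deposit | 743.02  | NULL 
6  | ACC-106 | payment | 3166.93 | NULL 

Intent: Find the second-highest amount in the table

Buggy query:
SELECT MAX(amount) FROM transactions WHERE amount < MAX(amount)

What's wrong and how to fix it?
Bug: The inner MAX is an aggregate inside WHERE, which is not allowed

Fix: Compute the overall MAX in a subquery, then take MAX of rows below it

Corrected query:
SELECT MAX(amount) FROM transactions WHERE amount < (SELECT MAX(amount) FROM transactions)

Result:
MAX(amount)
-----------
3166.93    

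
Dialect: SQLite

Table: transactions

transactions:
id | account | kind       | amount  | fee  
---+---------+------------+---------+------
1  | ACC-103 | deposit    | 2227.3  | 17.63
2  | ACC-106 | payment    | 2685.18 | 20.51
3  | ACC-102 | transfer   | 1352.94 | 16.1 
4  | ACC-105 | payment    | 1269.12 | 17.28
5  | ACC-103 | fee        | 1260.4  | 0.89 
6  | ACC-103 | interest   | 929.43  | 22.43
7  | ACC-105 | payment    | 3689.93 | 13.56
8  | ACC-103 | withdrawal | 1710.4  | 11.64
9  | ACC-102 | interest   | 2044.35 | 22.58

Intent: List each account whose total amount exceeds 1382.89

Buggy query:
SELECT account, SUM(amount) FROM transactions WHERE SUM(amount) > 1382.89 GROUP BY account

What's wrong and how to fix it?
Bug: Aggregate functions cannot appear in a WHERE clause

Fix: Use HAVING (which filters groups after aggregation) instead of WHERE

Corrected query:
SELECT account, SUM(amount) FROM transactions GROUP BY account HAVING SUM(amount) > 1382.89

Result:
account | SUM(amount)
--------+------------
ACC-102 | 3397.29    
ACC-103 | 6127.53    
ACC-105 | 4959.05    
ACC-106 | 2685.18    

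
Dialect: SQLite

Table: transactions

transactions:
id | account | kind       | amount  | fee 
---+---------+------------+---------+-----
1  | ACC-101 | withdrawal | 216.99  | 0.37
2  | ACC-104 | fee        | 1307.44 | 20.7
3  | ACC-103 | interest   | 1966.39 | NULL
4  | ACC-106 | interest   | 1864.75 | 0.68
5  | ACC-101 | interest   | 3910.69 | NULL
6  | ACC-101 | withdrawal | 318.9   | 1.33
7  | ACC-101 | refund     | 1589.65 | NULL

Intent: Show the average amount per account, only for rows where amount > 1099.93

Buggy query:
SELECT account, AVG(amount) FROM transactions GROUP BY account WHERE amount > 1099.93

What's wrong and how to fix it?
Bug: Row-level WHERE must come before GROUP BY in the clause order

Fix: Move the WHERE clause before GROUP BY

Corrected query:
SELECT account, AVG(amount) FROM transactions WHERE amount > 1099.93 GROUP BY account

Result:
account | AVG(amount)
--------+------------
ACC-101 | 2750.17    
ACC-103 | 1966.39    
ACC-104 | 1307.44    
ACC-106 | 1864.75    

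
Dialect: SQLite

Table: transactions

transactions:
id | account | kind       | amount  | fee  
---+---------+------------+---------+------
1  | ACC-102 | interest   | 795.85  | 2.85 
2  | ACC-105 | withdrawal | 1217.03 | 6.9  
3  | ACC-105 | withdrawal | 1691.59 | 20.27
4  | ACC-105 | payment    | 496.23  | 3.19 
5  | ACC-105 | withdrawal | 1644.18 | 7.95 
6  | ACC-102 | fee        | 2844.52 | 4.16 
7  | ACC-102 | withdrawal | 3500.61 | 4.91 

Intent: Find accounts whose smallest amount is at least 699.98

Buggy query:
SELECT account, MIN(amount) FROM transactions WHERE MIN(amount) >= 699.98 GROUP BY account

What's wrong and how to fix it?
Bug: Aggregates like MIN are computed per group after WHERE runs

Fix: Replace WHERE with HAVING after the GROUP BY

Corrected query:
SELECT account, MIN(amount) FROM transactions GROUP BY account HAVING MIN(amount) >= 699.98

Result:
account | MIN(amount)
--------+------------
ACC-102 | 795.85     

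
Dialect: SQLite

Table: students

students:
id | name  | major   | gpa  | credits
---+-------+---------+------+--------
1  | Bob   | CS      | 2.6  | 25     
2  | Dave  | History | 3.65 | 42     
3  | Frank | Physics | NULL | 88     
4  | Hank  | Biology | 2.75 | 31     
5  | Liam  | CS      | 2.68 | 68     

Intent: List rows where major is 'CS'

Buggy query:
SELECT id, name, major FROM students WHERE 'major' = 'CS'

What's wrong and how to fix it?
Bug: Single quotes denote string literals in SQL; the column name is being compared as a constant string

Fix: Remove the quotes around the column name (or use double quotes for an identifier)

Corrected query:
SELECT id, name, major FROM students WHERE major = 'CS'

Result:
id | name | major
---+------+------
1  | Bob  | CS   
5  | Liam | CS   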